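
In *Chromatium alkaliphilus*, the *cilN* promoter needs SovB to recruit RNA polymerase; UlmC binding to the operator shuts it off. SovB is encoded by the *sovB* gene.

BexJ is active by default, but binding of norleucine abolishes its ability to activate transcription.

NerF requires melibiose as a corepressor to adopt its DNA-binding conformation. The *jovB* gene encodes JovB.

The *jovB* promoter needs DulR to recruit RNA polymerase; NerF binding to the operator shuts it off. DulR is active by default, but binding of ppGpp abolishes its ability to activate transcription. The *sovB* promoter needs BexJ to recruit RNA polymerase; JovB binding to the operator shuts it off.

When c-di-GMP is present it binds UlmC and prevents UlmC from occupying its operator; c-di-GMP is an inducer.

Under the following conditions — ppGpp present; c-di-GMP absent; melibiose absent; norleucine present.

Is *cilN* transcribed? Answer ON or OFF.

OFF

c-di-GMP is absent, so UlmC is active.
Norleucine is present, so BexJ is inactive.
ppGpp is present, so DulR is inactive.
Melibiose is absent, so NerF is inactive.
Required activator DulR is absent, so *jovB* is not transcribed.
So JovB is not produced.
Required activator BexJ is absent, so *sovB* is not transcribed.
So SovB is not produced.
With repressor UlmC bound, *cilN* is not transcribed.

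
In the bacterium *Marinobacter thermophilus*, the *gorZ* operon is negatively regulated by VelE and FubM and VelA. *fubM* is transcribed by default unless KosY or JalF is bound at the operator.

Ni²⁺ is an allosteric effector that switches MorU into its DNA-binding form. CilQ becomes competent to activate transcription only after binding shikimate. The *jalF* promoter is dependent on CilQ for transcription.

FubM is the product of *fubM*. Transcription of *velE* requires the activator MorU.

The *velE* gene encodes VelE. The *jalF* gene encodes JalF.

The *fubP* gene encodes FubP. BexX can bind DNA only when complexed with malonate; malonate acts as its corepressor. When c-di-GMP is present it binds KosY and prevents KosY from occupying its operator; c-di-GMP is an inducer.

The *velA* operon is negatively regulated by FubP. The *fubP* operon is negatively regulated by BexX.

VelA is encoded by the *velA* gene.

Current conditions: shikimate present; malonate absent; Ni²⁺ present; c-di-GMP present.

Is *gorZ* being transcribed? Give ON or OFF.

Ni²⁺ is present, so MorU is active.
No repressor is bound and MorU is active, so *velE* is transcribed.
So VelE is produced and active.
c-di-GMP is present, so KosY is inactive.
Shikimate is present, so CilQ is active.
No repressor is bound and CilQ is active, so *jalF* is transcribed.
So JalF is produced and active.
With repressor JalF bound, *fubM* is not transcribed.
So FubM is not produced.
Malonate is absent, so BexX is inactive.
With no repressor bound, *fubP* is transcribed.
So FubP is produced and active.
With repressor FubP bound, *velA* is not transcribed.
So VelA is not produced.
With repressor VelE bound, *gorZ* is not transcribed.

OFF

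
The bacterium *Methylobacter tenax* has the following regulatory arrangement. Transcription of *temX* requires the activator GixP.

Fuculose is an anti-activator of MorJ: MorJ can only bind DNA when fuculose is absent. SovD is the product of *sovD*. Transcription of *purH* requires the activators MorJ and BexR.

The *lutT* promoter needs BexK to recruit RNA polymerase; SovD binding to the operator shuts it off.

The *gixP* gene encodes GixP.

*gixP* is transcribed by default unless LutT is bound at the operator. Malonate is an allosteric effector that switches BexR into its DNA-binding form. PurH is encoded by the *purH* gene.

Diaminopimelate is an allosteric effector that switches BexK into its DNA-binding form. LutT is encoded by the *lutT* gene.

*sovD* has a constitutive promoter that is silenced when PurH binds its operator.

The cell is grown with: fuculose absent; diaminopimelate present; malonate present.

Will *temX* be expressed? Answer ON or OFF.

Fuculose is absent, so MorJ is active.
Malonate is present, so BexR is active.
No repressor is bound and MorJ and BexR are active, so *purH* is transcribed.
So PurH is produced and active.
With repressor PurH bound, *sovD* is not transcribed.
So SovD is not produced.
Diaminopimelate is present, so BexK is active.
No repressor is bound and BexK is active, so *lutT* is transcribed.
So LutT is produced and active.
With repressor LutT bound, *gixP* is not transcribed.
So GixP is not produced.
Required activator GixP is absent, so *temX* is not transcribed.

OFF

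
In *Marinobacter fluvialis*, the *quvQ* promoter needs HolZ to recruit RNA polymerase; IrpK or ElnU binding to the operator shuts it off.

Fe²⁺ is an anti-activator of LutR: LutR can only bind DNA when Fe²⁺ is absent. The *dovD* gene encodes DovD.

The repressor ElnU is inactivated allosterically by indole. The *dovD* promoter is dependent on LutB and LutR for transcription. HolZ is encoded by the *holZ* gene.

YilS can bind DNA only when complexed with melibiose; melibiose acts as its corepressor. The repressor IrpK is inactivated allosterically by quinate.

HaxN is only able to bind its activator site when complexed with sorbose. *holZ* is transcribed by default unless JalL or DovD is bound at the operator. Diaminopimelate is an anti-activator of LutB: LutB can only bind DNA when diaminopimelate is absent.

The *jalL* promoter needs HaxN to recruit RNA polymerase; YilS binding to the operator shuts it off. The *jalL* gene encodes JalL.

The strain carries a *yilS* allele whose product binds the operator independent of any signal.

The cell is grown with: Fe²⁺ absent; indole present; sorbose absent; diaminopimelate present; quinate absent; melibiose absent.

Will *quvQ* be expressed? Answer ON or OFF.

OFF

Quinate is absent, so IrpK is active.
Indole is present, so ElnU is inactive.
Sorbose is absent, so HaxN is inactive.
YilS is constitutively active in this strain.
With repressor YilS bound, *jalL* is not transcribed.
So JalL is not produced.
Diaminopimelate is present, so LutB is inactive.
Fe²⁺ is absent, so LutR is active.
Required activator LutB is absent, so *dovD* is not transcribed.
So DovD is not produced.
With no repressor bound, *holZ* is transcribed.
So HolZ is produced and active.
With repressor IrpK bound, *quvQ* is not transcribed.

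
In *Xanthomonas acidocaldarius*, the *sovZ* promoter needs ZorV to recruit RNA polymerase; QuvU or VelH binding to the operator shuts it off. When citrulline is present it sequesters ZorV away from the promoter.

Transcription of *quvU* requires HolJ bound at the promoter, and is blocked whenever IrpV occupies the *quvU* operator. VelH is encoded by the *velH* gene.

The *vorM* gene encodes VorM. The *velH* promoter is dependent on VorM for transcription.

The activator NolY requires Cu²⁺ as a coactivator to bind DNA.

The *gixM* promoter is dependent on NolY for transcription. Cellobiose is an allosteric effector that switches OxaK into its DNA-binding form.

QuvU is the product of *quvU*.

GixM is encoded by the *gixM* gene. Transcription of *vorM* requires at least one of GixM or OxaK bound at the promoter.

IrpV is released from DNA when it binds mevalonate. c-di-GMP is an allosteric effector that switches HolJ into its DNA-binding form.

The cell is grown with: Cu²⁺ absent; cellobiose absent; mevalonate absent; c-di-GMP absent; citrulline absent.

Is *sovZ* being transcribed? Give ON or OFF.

Mevalonate is absent, so IrpV is active.
c-di-GMP is absent, so HolJ is inactive.
With repressor IrpV bound, *quvU* is not transcribed.
So QuvU is not produced.
Cu²⁺ is absent, so NolY is inactive.
Required activator NolY is absent, so *gixM* is not transcribed.
So GixM is not produced.
Cellobiose is absent, so OxaK is inactive.
No activator is available at the *vorM* promoter, so *vorM* is not transcribed.
So VorM is not produced.
Required activator VorM is absent, so *velH* is not transcribed.
So VelH is not produced.
Citrulline is absent, so ZorV is active.
No repressor is bound and ZorV is active, so *sovZ* is transcribed.

ON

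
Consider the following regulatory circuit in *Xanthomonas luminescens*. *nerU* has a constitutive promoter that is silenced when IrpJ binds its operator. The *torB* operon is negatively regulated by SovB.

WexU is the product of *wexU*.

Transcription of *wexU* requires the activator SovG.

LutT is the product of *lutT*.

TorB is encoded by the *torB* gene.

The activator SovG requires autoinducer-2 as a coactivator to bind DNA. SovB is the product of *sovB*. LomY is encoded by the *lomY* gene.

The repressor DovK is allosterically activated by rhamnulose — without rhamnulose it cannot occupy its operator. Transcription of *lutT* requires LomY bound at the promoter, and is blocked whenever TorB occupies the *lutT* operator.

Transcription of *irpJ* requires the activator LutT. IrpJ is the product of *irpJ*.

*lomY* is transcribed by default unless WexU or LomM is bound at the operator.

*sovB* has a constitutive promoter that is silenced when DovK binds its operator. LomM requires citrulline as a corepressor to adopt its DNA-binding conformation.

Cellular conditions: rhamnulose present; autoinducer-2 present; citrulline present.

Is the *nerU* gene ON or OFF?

Rhamnulose is present, so DovK is active.
With repressor DovK bound, *sovB* is not transcribed.
So SovB is not produced.
With no repressor bound, *torB* is transcribed.
So TorB is produced and active.
Autoinducer-2 is present, so SovG is active.
No repressor is bound and SovG is active, so *wexU* is transcribed.
So WexU is produced and active.
Citrulline is present, so LomM is active.
With repressor WexU bound, *lomY* is not transcribed.
So LomY is not produced.
With repressor TorB bound, *lutT* is not transcribed.
So LutT is not produced.
Required activator LutT is absent, so *irpJ* is not transcribed.
So IrpJ is not produced.
With no repressor bound, *nerU* is transcribed.

ON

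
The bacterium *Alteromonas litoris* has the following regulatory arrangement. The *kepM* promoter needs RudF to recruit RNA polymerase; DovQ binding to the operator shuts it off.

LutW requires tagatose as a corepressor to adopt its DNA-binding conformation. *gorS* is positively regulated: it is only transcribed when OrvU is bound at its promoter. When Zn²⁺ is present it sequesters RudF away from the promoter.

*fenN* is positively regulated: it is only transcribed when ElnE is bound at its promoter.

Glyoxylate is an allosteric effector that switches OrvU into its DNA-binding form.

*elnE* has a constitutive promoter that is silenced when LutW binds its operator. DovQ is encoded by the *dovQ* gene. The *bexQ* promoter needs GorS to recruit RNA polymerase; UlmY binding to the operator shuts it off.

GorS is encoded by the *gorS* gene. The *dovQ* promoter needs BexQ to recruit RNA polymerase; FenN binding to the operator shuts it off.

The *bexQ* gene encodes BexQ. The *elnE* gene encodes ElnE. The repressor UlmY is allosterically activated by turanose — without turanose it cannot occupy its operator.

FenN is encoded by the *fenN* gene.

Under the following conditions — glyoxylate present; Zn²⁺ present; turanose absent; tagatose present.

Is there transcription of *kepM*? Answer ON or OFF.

OFF

Zn²⁺ is present, so RudF is inactive.
Tagatose is present, so LutW is active.
With repressor LutW bound, *elnE* is not transcribed.
So ElnE is not produced.
Required activator ElnE is absent, so *fenN* is not transcribed.
So FenN is not produced.
Turanose is absent, so UlmY is inactive.
Glyoxylate is present, so OrvU is active.
No repressor is bound and OrvU is active, so *gorS* is transcribed.
So GorS is produced and active.
No repressor is bound and GorS is active, so *bexQ* is transcribed.
So BexQ is produced and active.
No repressor is bound and BexQ is active, so *dovQ* is transcribed.
So DovQ is produced and active.
With repressor DovQ bound, *kepM* is not transcribed.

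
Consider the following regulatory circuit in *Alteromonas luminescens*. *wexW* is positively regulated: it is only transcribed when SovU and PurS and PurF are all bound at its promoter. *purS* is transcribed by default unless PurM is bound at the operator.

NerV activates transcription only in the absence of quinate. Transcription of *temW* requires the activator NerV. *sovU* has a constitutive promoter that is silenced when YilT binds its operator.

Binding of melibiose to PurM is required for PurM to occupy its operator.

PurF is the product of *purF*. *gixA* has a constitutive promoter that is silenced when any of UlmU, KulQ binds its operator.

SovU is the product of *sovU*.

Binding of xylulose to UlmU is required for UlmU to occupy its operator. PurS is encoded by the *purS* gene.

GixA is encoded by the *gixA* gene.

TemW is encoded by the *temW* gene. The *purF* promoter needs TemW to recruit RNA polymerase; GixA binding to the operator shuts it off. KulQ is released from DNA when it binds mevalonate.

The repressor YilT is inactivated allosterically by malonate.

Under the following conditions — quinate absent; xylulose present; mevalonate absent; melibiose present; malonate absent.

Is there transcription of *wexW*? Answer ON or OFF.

OFF

Malonate is absent, so YilT is active.
With repressor YilT bound, *sovU* is not transcribed.
So SovU is not produced.
Melibiose is present, so PurM is active.
With repressor PurM bound, *purS* is not transcribed.
So PurS is not produced.
Quinate is absent, so NerV is active.
No repressor is bound and NerV is active, so *temW* is transcribed.
So TemW is produced and active.
Xylulose is present, so UlmU is active.
Mevalonate is absent, so KulQ is active.
With repressor UlmU bound, *gixA* is not transcribed.
So GixA is not produced.
No repressor is bound and TemW is active, so *purF* is transcribed.
So PurF is produced and active.
Required activator SovU is absent, so *wexW* is not transcribed.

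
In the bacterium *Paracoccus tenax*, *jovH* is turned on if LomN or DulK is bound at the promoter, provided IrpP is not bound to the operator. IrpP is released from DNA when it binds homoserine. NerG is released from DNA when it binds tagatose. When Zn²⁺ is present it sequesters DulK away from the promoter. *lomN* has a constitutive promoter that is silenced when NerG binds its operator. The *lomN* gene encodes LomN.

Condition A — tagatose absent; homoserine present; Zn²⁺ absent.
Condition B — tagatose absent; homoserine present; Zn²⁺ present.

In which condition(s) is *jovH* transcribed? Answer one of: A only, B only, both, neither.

A only

Condition A:
Tagatose is absent, so NerG is active.
With repressor NerG bound, *lomN* is not transcribed.
So LomN is not produced.
Homoserine is present, so IrpP is inactive.
Zn²⁺ is absent, so DulK is active.
Activator DulK is present, so *jovH* is transcribed.
→ *jovH* is ON in A.
Condition B:
Tagatose is absent, so NerG is active.
With repressor NerG bound, *lomN* is not transcribed.
So LomN is not produced.
Homoserine is present, so IrpP is inactive.
Zn²⁺ is present, so DulK is inactive.
No activator is available at the *jovH* promoter, so *jovH* is not transcribed.
→ *jovH* is OFF in B.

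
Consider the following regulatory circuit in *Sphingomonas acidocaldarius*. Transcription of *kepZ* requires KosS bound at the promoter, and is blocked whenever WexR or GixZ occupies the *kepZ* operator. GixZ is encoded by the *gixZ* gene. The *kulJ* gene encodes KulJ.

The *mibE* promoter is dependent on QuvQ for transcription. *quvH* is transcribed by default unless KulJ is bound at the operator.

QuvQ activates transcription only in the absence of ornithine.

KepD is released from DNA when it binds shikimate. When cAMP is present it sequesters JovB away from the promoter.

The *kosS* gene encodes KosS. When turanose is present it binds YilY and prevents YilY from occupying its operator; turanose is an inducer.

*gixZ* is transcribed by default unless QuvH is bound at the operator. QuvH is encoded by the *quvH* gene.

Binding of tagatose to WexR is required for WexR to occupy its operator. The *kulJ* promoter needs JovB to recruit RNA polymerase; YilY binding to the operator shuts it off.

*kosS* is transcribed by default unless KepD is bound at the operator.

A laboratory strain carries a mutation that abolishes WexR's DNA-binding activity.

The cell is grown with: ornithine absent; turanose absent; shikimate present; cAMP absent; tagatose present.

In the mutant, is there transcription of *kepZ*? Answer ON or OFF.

ON

WexR is non-functional in this strain, so it has no effect.
cAMP is absent, so JovB is active.
Turanose is absent, so YilY is active.
With repressor YilY bound, *kulJ* is not transcribed.
So KulJ is not produced.
With no repressor bound, *quvH* is transcribed.
So QuvH is produced and active.
With repressor QuvH bound, *gixZ* is not transcribed.
So GixZ is not produced.
Shikimate is present, so KepD is inactive.
With no repressor bound, *kosS* is transcribed.
So KosS is produced and active.
No repressor is bound and KosS is active, so *kepZ* is transcribed.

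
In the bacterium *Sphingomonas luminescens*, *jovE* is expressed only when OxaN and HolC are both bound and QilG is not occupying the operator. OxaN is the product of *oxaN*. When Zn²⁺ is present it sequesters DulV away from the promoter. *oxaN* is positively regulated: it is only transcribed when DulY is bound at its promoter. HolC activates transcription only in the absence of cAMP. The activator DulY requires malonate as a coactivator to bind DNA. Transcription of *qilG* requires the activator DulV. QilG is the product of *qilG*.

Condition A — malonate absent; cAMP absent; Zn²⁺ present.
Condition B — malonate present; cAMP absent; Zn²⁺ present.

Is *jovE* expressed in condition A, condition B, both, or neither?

B only

Condition A:
Malonate is absent, so DulY is inactive.
Required activator DulY is absent, so *oxaN* is not transcribed.
So OxaN is not produced.
cAMP is absent, so HolC is active.
Zn²⁺ is present, so DulV is inactive.
Required activator DulV is absent, so *qilG* is not transcribed.
So QilG is not produced.
Required activator OxaN is absent, so *jovE* is not transcribed.
→ *jovE* is OFF in A.
Condition B:
Malonate is present, so DulY is active.
No repressor is bound and DulY is active, so *oxaN* is transcribed.
So OxaN is produced and active.
cAMP is absent, so HolC is active.
Zn²⁺ is present, so DulV is inactive.
Required activator DulV is absent, so *qilG* is not transcribed.
So QilG is not produced.
No repressor is bound and OxaN and HolC are active, so *jovE* is transcribed.
→ *jovE* is ON in B.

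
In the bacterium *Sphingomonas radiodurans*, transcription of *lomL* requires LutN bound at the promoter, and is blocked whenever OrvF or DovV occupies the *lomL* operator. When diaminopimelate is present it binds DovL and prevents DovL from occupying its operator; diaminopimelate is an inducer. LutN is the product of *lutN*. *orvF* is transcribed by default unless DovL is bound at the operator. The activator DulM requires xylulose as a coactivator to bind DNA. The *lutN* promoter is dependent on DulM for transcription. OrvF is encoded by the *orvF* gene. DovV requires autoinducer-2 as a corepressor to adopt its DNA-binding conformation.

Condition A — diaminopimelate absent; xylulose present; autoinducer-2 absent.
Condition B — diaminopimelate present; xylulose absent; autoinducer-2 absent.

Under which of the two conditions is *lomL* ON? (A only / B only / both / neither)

A only

Condition A:
Diaminopimelate is absent, so DovL is active.
With repressor DovL bound, *orvF* is not transcribed.
So OrvF is not produced.
Xylulose is present, so DulM is active.
No repressor is bound and DulM is active, so *lutN* is transcribed.
So LutN is produced and active.
Autoinducer-2 is absent, so DovV is inactive.
No repressor is bound and LutN is active, so *lomL* is transcribed.
→ *lomL* is ON in A.
Condition B:
Diaminopimelate is present, so DovL is inactive.
With no repressor bound, *orvF* is transcribed.
So OrvF is produced and active.
Xylulose is absent, so DulM is inactive.
Required activator DulM is absent, so *lutN* is not transcribed.
So LutN is not produced.
Autoinducer-2 is absent, so DovV is inactive.
With repressor OrvF bound, *lomL* is not transcribed.
→ *lomL* is OFF in B.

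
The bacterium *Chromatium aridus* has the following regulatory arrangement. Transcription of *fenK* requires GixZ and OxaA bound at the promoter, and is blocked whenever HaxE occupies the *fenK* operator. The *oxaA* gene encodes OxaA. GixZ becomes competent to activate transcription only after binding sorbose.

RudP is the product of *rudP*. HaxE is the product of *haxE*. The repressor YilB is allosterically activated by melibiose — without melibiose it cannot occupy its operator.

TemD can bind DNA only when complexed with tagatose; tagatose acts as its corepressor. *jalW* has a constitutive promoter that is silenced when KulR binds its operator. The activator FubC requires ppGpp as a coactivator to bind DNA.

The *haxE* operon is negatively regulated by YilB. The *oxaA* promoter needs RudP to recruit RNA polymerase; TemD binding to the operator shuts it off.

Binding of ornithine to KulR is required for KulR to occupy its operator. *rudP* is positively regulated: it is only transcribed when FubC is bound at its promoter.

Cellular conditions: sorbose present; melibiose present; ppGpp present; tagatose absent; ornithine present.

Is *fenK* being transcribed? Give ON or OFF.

ON

Sorbose is present, so GixZ is active.
ppGpp is present, so FubC is active.
No repressor is bound and FubC is active, so *rudP* is transcribed.
So RudP is produced and active.
Tagatose is absent, so TemD is inactive.
No repressor is bound and RudP is active, so *oxaA* is transcribed.
So OxaA is produced and active.
Melibiose is present, so YilB is active.
With repressor YilB bound, *haxE* is not transcribed.
So HaxE is not produced.
No repressor is bound and GixZ and OxaA are active, so *fenK* is transcribed.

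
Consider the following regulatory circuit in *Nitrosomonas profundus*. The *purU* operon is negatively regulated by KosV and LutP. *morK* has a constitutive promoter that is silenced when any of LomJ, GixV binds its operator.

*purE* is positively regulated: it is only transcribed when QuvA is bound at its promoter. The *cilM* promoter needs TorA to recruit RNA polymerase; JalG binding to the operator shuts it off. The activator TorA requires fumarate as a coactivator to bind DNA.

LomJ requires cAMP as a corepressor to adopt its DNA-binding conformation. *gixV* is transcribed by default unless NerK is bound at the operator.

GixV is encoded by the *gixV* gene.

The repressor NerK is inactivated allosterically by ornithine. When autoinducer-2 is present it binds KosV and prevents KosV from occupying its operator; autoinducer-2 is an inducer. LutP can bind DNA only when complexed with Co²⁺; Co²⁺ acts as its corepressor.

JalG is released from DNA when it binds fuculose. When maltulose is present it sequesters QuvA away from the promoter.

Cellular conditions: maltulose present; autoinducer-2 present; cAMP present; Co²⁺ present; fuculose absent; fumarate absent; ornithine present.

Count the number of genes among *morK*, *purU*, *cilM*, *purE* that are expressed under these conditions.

cAMP is present, so LomJ is active.
Ornithine is present, so NerK is inactive.
With no repressor bound, *gixV* is transcribed.
So GixV is produced and active.
With repressor LomJ bound, *morK* is not transcribed.
→ *morK* is OFF.
Autoinducer-2 is present, so KosV is inactive.
Co²⁺ is present, so LutP is active.
With repressor LutP bound, *purU* is not transcribed.
→ *purU* is OFF.
Fuculose is absent, so JalG is active.
Fumarate is absent, so TorA is inactive.
With repressor JalG bound, *cilM* is not transcribed.
→ *cilM* is OFF.
Maltulose is present, so QuvA is inactive.
Required activator QuvA is absent, so *purE* is not transcribed.
→ *purE* is OFF.
0 of the 4 genes are transcribed.

0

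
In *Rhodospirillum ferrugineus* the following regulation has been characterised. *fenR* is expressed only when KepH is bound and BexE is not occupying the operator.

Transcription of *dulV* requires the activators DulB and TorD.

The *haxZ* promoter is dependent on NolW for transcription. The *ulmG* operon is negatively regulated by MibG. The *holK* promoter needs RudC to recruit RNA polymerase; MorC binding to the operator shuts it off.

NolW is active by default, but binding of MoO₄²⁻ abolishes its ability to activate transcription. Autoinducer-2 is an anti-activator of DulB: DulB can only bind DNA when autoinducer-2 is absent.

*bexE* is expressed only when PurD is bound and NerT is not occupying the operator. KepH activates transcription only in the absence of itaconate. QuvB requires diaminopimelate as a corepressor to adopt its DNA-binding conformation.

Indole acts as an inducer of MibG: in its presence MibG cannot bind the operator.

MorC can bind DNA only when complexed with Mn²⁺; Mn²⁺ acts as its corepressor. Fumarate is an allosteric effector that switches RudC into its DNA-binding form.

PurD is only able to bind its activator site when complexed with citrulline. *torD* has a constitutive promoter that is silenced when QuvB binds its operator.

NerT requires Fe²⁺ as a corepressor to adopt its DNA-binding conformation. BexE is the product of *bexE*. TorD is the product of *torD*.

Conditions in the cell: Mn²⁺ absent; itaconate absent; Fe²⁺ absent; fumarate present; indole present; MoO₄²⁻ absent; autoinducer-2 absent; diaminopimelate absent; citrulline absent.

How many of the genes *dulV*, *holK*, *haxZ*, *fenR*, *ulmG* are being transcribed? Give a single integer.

Autoinducer-2 is absent, so DulB is active.
Diaminopimelate is absent, so QuvB is inactive.
With no repressor bound, *torD* is transcribed.
So TorD is produced and active.
No repressor is bound and DulB and TorD are active, so *dulV* is transcribed.
→ *dulV* is ON.
Fumarate is present, so RudC is active.
Mn²⁺ is absent, so MorC is inactive.
No repressor is bound and RudC is active, so *holK* is transcribed.
→ *holK* is ON.
MoO₄²⁻ is absent, so NolW is active.
No repressor is bound and NolW is active, so *haxZ* is transcribed.
→ *haxZ* is ON.
Citrulline is absent, so PurD is inactive.
Fe²⁺ is absent, so NerT is inactive.
Required activator PurD is absent, so *bexE* is not transcribed.
So BexE is not produced.
Itaconate is absent, so KepH is active.
No repressor is bound and KepH is active, so *fenR* is transcribed.
→ *fenR* is ON.
Indole is present, so MibG is inactive.
With no repressor bound, *ulmG* is transcribed.
→ *ulmG* is ON.
5 of the 5 genes are transcribed.

5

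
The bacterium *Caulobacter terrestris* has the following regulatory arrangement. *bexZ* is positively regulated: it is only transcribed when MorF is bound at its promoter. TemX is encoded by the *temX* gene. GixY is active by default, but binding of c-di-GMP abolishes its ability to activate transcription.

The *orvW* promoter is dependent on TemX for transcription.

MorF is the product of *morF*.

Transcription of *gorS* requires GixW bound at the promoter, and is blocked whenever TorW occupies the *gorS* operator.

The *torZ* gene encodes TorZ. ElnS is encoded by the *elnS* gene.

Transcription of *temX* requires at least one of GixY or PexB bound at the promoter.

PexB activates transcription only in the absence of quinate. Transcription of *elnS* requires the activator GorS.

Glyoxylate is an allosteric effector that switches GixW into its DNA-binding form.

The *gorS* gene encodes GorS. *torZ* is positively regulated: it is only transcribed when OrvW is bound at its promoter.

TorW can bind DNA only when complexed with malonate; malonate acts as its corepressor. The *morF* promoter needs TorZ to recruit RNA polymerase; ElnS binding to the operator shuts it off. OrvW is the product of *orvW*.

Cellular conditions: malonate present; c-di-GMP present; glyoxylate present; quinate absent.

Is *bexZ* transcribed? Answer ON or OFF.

c-di-GMP is present, so GixY is inactive.
Quinate is absent, so PexB is active.
Activator PexB is present, so *temX* is transcribed.
So TemX is produced and active.
No repressor is bound and TemX is active, so *orvW* is transcribed.
So OrvW is produced and active.
No repressor is bound and OrvW is active, so *torZ* is transcribed.
So TorZ is produced and active.
Glyoxylate is present, so GixW is active.
Malonate is present, so TorW is active.
With repressor TorW bound, *gorS* is not transcribed.
So GorS is not produced.
Required activator GorS is absent, so *elnS* is not transcribed.
So ElnS is not produced.
No repressor is bound and TorZ is active, so *morF* is transcribed.
So MorF is produced and active.
No repressor is bound and MorF is active, so *bexZ* is transcribed.

ON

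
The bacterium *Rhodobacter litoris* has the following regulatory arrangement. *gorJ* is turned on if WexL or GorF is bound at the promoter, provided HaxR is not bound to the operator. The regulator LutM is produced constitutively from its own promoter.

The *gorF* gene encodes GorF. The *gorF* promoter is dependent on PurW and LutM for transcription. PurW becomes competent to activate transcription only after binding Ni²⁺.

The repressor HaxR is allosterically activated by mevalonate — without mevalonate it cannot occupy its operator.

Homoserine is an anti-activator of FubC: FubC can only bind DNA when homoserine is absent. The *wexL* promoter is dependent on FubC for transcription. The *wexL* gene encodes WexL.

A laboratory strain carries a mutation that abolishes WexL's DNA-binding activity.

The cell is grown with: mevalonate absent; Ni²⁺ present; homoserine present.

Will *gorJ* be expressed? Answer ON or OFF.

ON

WexL is non-functional in this strain, so it has no effect.
Mevalonate is absent, so HaxR is inactive.
Ni²⁺ is present, so PurW is active.
LutM is produced constitutively and is active.
No repressor is bound and PurW and LutM are active, so *gorF* is transcribed.
So GorF is produced and active.
Activator GorF is present, so *gorJ* is transcribed.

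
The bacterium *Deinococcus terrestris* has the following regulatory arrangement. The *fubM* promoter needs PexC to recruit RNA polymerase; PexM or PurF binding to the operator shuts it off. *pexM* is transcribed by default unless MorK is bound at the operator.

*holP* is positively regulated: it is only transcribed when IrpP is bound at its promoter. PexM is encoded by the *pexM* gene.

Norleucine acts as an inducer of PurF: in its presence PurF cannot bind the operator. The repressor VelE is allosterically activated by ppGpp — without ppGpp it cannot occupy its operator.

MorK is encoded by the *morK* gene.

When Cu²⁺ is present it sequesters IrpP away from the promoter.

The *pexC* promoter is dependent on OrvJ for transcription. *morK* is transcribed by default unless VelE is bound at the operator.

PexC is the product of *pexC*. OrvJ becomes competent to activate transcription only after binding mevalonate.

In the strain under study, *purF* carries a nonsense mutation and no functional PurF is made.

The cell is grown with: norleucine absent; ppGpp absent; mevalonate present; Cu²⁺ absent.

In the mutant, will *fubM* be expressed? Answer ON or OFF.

ON

ppGpp is absent, so VelE is inactive.
With no repressor bound, *morK* is transcribed.
So MorK is produced and active.
With repressor MorK bound, *pexM* is not transcribed.
So PexM is not produced.
Mevalonate is present, so OrvJ is active.
No repressor is bound and OrvJ is active, so *pexC* is transcribed.
So PexC is produced and active.
PurF is non-functional in this strain, so it has no effect.
No repressor is bound and PexC is active, so *fubM* is transcribed.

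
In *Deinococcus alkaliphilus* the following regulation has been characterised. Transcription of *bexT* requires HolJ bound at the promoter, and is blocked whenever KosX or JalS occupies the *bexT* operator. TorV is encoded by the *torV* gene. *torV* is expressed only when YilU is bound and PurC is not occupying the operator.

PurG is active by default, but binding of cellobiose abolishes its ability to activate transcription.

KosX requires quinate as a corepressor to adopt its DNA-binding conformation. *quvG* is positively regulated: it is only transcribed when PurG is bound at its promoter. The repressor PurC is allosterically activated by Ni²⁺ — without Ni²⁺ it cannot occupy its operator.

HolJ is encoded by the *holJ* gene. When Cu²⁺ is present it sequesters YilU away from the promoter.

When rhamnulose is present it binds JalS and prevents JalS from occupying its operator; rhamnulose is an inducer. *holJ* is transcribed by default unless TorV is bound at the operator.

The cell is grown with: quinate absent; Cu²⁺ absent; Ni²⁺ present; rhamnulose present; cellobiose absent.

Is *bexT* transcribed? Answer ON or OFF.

ON

Quinate is absent, so KosX is inactive.
Cu²⁺ is absent, so YilU is active.
Ni²⁺ is present, so PurC is active.
With repressor PurC bound, *torV* is not transcribed.
So TorV is not produced.
With no repressor bound, *holJ* is transcribed.
So HolJ is produced and active.
Rhamnulose is present, so JalS is inactive.
No repressor is bound and HolJ is active, so *bexT* is transcribed.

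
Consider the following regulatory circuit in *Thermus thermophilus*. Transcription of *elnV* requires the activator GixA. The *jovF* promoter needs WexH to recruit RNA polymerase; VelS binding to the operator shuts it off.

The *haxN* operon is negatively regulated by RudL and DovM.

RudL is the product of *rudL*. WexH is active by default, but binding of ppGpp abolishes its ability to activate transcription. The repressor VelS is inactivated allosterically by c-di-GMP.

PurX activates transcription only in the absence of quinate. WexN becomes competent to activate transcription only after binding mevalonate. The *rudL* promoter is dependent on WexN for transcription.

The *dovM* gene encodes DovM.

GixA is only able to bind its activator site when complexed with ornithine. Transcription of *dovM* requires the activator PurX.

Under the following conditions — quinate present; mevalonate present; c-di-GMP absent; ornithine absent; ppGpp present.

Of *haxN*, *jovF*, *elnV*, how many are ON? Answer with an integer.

0

Mevalonate is present, so WexN is active.
No repressor is bound and WexN is active, so *rudL* is transcribed.
So RudL is produced and active.
Quinate is present, so PurX is inactive.
Required activator PurX is absent, so *dovM* is not transcribed.
So DovM is not produced.
With repressor RudL bound, *haxN* is not transcribed.
→ *haxN* is OFF.
c-di-GMP is absent, so VelS is active.
ppGpp is present, so WexH is inactive.
With repressor VelS bound, *jovF* is not transcribed.
→ *jovF* is OFF.
Ornithine is absent, so GixA is inactive.
Required activator GixA is absent, so *elnV* is not transcribed.
→ *elnV* is OFF.
0 of the 3 genes are transcribed.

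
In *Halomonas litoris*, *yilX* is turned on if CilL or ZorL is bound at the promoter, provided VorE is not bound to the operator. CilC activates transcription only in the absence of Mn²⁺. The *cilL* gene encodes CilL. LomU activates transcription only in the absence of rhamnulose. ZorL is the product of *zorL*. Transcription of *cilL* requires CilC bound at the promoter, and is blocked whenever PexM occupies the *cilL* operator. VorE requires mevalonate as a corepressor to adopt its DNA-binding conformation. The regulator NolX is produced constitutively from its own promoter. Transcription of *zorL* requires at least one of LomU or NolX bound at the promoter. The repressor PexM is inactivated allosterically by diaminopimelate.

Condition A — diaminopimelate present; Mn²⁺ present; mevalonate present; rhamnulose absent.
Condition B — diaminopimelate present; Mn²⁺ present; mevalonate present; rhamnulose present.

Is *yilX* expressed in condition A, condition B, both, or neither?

Condition A:
Diaminopimelate is present, so PexM is inactive.
Mn²⁺ is present, so CilC is inactive.
Required activator CilC is absent, so *cilL* is not transcribed.
So CilL is not produced.
Mevalonate is present, so VorE is active.
Rhamnulose is absent, so LomU is active.
NolX is produced constitutively and is active.
Activator LomU is present, so *zorL* is transcribed.
So ZorL is produced and active.
With repressor VorE bound, *yilX* is not transcribed.
→ *yilX* is OFF in A.
Condition B:
Diaminopimelate is present, so PexM is inactive.
Mn²⁺ is present, so CilC is inactive.
Required activator CilC is absent, so *cilL* is not transcribed.
So CilL is not produced.
Mevalonate is present, so VorE is active.
Rhamnulose is present, so LomU is inactive.
NolX is produced constitutively and is active.
Activator NolX is present, so *zorL* is transcribed.
So ZorL is produced and active.
With repressor VorE bound, *yilX* is not transcribed.
→ *yilX* is OFF in B.

neither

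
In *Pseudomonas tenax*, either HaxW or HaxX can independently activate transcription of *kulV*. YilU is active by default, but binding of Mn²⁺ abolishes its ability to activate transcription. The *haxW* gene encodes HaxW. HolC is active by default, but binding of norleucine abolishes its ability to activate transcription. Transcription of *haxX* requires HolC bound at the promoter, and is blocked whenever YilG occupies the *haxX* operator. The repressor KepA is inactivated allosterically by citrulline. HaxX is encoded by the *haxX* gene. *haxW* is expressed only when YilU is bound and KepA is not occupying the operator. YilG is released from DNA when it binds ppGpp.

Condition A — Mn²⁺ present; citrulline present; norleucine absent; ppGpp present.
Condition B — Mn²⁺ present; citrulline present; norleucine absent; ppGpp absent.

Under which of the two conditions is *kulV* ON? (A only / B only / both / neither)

Condition A:
Mn²⁺ is present, so YilU is inactive.
Citrulline is present, so KepA is inactive.
Required activator YilU is absent, so *haxW* is not transcribed.
So HaxW is not produced.
Norleucine is absent, so HolC is active.
ppGpp is present, so YilG is inactive.
No repressor is bound and HolC is active, so *haxX* is transcribed.
So HaxX is produced and active.
Activator HaxX is present, so *kulV* is transcribed.
→ *kulV* is ON in A.
Condition B:
Mn²⁺ is present, so YilU is inactive.
Citrulline is present, so KepA is inactive.
Required activator YilU is absent, so *haxW* is not transcribed.
So HaxW is not produced.
Norleucine is absent, so HolC is active.
ppGpp is absent, so YilG is active.
With repressor YilG bound, *haxX* is not transcribed.
So HaxX is not produced.
No activator is available at the *kulV* promoter, so *kulV* is not transcribed.
→ *kulV* is OFF in B.

A only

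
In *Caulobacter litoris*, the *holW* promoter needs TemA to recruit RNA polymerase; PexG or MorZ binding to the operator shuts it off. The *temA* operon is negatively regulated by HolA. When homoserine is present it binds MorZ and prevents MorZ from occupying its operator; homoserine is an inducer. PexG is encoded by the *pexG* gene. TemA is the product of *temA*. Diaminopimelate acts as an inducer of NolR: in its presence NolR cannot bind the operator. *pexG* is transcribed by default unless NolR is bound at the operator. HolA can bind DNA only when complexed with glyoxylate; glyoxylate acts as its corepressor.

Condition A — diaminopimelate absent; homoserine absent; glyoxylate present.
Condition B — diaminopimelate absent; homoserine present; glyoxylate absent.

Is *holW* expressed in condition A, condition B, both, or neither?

Condition A:
Diaminopimelate is absent, so NolR is active.
With repressor NolR bound, *pexG* is not transcribed.
So PexG is not produced.
Homoserine is absent, so MorZ is active.
Glyoxylate is present, so HolA is active.
With repressor HolA bound, *temA* is not transcribed.
So TemA is not produced.
With repressor MorZ bound, *holW* is not transcribed.
→ *holW* is OFF in A.
Condition B:
Diaminopimelate is absent, so NolR is active.
With repressor NolR bound, *pexG* is not transcribed.
So PexG is not produced.
Homoserine is present, so MorZ is inactive.
Glyoxylate is absent, so HolA is inactive.
With no repressor bound, *temA* is transcribed.
So TemA is produced and active.
No repressor is bound and TemA is active, so *holW* is transcribed.
→ *holW* is ON in B.

B only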